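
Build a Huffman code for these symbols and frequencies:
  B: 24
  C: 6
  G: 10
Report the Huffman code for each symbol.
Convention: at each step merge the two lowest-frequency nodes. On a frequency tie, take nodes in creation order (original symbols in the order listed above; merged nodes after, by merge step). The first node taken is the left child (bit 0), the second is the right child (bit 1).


Huffman tree construction:
Step 1: Merge C(6) + G(10) = 16
Step 2: Merge (C+G)(16) + B(24) = 40
Read each symbol's code off the tree from the root (left child = 0, right child = 1).

Codes:
  B: 1 (length 1)
  C: 00 (length 2)
  G: 01 (length 2)
Average code length: 56/40 = 1.4000 bits/symbol


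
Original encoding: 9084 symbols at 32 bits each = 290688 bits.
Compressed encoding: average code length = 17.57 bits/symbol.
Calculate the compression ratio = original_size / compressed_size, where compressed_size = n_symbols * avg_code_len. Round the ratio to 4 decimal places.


original_size = n_symbols * orig_bits = 9084 * 32 = 290688 bits
compressed_size = n_symbols * avg_code_len = 9084 * 17.57 = 159605.88 bits
ratio = original_size / compressed_size = 290688 / 159605.88 = 1.8213

Compression ratio = 1.8213


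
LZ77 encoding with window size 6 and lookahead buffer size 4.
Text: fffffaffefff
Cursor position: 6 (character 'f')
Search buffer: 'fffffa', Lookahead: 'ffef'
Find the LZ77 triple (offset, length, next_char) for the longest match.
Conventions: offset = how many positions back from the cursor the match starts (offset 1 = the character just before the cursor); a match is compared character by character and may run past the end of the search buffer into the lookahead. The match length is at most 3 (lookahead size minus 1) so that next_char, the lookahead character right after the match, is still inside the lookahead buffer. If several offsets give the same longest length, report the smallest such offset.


Try each offset into the search buffer:
  offset=1 (pos 5, char 'a'): match length 0
  offset=2 (pos 4, char 'f'): match length 1
  offset=3 (pos 3, char 'f'): match length 2
  offset=4 (pos 2, char 'f'): match length 2
  offset=5 (pos 1, char 'f'): match length 2
  offset=6 (pos 0, char 'f'): match length 2
Longest match has length 2, found at offsets 3, 4, 5, 6; take the smallest, offset 3.
next_char = character at position 6 + 2 = 8 -> 'e'

Best match: offset=3, length=2 (matching 'ff' starting at position 3)
LZ77 triple: (3, 2, 'e')


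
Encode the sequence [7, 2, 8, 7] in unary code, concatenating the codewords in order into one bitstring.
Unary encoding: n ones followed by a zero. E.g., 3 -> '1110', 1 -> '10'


Encode each number as n ones followed by a terminating 0:
  7 -> 11111110 (8 bits)
  2 -> 110 (3 bits)
  8 -> 111111110 (9 bits)
  7 -> 11111110 (8 bits)
Total length = 8 + 3 + 9 + 8 = 28 bits.

Unary([7, 2, 8, 7]) = 1111111011011111111011111110 (28 bits)


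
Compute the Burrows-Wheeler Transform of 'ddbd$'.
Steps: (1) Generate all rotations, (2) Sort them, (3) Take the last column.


Rotations (sorted):
  0: $ddbd -> last char: d
  1: bd$dd -> last char: d
  2: d$ddb -> last char: b
  3: dbd$d -> last char: d
  4: ddbd$ -> last char: $


BWT = ddbd$


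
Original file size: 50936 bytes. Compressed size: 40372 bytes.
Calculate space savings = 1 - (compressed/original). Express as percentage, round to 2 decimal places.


ratio = compressed/original = 40372/50936 = 0.792602
savings = 1 - ratio = 1 - 0.792602 = 0.207398
as a percentage: 0.207398 * 100 = 20.74%

Space savings = 1 - 40372/50936 = 20.74%


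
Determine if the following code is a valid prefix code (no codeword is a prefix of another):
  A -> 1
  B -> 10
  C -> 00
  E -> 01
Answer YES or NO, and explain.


Checking each pair (does one codeword prefix another?):
  A='1' vs B='10': prefix -- VIOLATION

NO -- this is NOT a valid prefix code. A (1) is a prefix of B (10).


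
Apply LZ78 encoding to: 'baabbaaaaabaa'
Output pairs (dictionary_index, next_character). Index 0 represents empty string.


LZ78 encoding steps:
Dictionary: {0: ''}
Step 1: w='' (idx 0), next='b' -> output (0, 'b'), add 'b' as idx 1
Step 2: w='' (idx 0), next='a' -> output (0, 'a'), add 'a' as idx 2
Step 3: w='a' (idx 2), next='b' -> output (2, 'b'), add 'ab' as idx 3
Step 4: w='b' (idx 1), next='a' -> output (1, 'a'), add 'ba' as idx 4
Step 5: w='a' (idx 2), next='a' -> output (2, 'a'), add 'aa' as idx 5
Step 6: w='aa' (idx 5), next='b' -> output (5, 'b'), add 'aab' as idx 6
Step 7: w='aa' (idx 5), end of input -> output (5, '')


Encoded: [(0, 'b'), (0, 'a'), (2, 'b'), (1, 'a'), (2, 'a'), (5, 'b'), (5, '')]


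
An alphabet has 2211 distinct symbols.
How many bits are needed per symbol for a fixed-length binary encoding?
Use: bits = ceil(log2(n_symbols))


log2(2211) = 11.1105
Bracket: 2^11 = 2048 < 2211 <= 2^12 = 4096
So ceil(log2(2211)) = 12

bits = ceil(log2(2211)) = ceil(11.1105) = 12 bits


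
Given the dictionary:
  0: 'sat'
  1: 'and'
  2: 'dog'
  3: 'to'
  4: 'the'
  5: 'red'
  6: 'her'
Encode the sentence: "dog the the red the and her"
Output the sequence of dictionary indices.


Look up each word in the dictionary:
  'dog' -> 2
  'the' -> 4
  'the' -> 4
  'red' -> 5
  'the' -> 4
  'and' -> 1
  'her' -> 6

Encoded: [2, 4, 4, 5, 4, 1, 6]


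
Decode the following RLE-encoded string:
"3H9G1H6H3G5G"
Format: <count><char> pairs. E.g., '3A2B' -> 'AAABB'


Expanding each <count><char> pair:
  3H -> 'HHH'
  9G -> 'GGGGGGGGG'
  1H -> 'H'
  6H -> 'HHHHHH'
  3G -> 'GGG'
  5G -> 'GGGGG'

Decoded = HHHGGGGGGGGGHHHHHHHGGGGGGGG


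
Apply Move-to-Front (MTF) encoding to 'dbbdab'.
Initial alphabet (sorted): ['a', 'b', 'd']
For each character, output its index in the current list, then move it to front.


MTF encoding:
'd': index 2 in ['a', 'b', 'd'] -> ['d', 'a', 'b']
'b': index 2 in ['d', 'a', 'b'] -> ['b', 'd', 'a']
'b': index 0 in ['b', 'd', 'a'] -> ['b', 'd', 'a']
'd': index 1 in ['b', 'd', 'a'] -> ['d', 'b', 'a']
'a': index 2 in ['d', 'b', 'a'] -> ['a', 'd', 'b']
'b': index 2 in ['a', 'd', 'b'] -> ['b', 'a', 'd']


Output: [2, 2, 0, 1, 2, 2]


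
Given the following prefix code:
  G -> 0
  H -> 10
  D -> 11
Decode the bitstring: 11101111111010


Decoding step by step:
Bits 11 -> D
Bits 10 -> H
Bits 11 -> D
Bits 11 -> D
Bits 11 -> D
Bits 10 -> H
Bits 10 -> H


Decoded message: DHDDDHH


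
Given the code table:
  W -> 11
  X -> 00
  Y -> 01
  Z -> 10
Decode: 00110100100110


Decoding:
00 -> X
11 -> W
01 -> Y
00 -> X
10 -> Z
01 -> Y
10 -> Z


Result: XWYXZYZ


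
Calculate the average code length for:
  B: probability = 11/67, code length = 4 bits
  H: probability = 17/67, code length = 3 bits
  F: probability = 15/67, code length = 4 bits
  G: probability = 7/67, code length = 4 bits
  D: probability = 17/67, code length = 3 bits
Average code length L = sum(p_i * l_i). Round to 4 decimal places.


Weighted contributions p_i * l_i:
  B: (11/67) * 4 = 44/67
  H: (17/67) * 3 = 51/67
  F: (15/67) * 4 = 60/67
  G: (7/67) * 4 = 28/67
  D: (17/67) * 3 = 51/67
Sum = (44 + 51 + 60 + 28 + 51)/67 = 234/67

L = 234/67 = 3.4925 bits/symbol


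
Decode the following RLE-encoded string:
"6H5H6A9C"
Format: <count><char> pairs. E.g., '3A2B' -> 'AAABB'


Expanding each <count><char> pair:
  6H -> 'HHHHHH'
  5H -> 'HHHHH'
  6A -> 'AAAAAA'
  9C -> 'CCCCCCCCC'

Decoded = HHHHHHHHHHHAAAAAACCCCCCCCC


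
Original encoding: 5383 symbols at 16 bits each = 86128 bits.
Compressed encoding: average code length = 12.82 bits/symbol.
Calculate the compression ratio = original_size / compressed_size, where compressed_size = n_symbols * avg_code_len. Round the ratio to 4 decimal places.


original_size = n_symbols * orig_bits = 5383 * 16 = 86128 bits
compressed_size = n_symbols * avg_code_len = 5383 * 12.82 = 69010.06 bits
ratio = original_size / compressed_size = 86128 / 69010.06 = 1.248

Compression ratio = 1.248


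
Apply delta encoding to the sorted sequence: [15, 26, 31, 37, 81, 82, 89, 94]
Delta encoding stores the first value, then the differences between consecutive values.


First value: 15
Deltas:
  26 - 15 = 11
  31 - 26 = 5
  37 - 31 = 6
  81 - 37 = 44
  82 - 81 = 1
  89 - 82 = 7
  94 - 89 = 5


Delta encoded: [15, 11, 5, 6, 44, 1, 7, 5]


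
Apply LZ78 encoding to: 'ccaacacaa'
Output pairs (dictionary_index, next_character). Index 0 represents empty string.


LZ78 encoding steps:
Dictionary: {0: ''}
Step 1: w='' (idx 0), next='c' -> output (0, 'c'), add 'c' as idx 1
Step 2: w='c' (idx 1), next='a' -> output (1, 'a'), add 'ca' as idx 2
Step 3: w='' (idx 0), next='a' -> output (0, 'a'), add 'a' as idx 3
Step 4: w='ca' (idx 2), next='c' -> output (2, 'c'), add 'cac' as idx 4
Step 5: w='a' (idx 3), next='a' -> output (3, 'a'), add 'aa' as idx 5


Encoded: [(0, 'c'), (1, 'a'), (0, 'a'), (2, 'c'), (3, 'a')]


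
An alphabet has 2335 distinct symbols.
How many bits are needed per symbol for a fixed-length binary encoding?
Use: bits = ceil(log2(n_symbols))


log2(2335) = 11.1892
Bracket: 2^11 = 2048 < 2335 <= 2^12 = 4096
So ceil(log2(2335)) = 12

bits = ceil(log2(2335)) = ceil(11.1892) = 12 bits


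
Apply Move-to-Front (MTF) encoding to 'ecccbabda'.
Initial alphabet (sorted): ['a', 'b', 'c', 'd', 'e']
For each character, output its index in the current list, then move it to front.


MTF encoding:
'e': index 4 in ['a', 'b', 'c', 'd', 'e'] -> ['e', 'a', 'b', 'c', 'd']
'c': index 3 in ['e', 'a', 'b', 'c', 'd'] -> ['c', 'e', 'a', 'b', 'd']
'c': index 0 in ['c', 'e', 'a', 'b', 'd'] -> ['c', 'e', 'a', 'b', 'd']
'c': index 0 in ['c', 'e', 'a', 'b', 'd'] -> ['c', 'e', 'a', 'b', 'd']
'b': index 3 in ['c', 'e', 'a', 'b', 'd'] -> ['b', 'c', 'e', 'a', 'd']
'a': index 3 in ['b', 'c', 'e', 'a', 'd'] -> ['a', 'b', 'c', 'e', 'd']
'b': index 1 in ['a', 'b', 'c', 'e', 'd'] -> ['b', 'a', 'c', 'e', 'd']
'd': index 4 in ['b', 'a', 'c', 'e', 'd'] -> ['d', 'b', 'a', 'c', 'e']
'a': index 2 in ['d', 'b', 'a', 'c', 'e'] -> ['a', 'd', 'b', 'c', 'e']


Output: [4, 3, 0, 0, 3, 3, 1, 4, 2]


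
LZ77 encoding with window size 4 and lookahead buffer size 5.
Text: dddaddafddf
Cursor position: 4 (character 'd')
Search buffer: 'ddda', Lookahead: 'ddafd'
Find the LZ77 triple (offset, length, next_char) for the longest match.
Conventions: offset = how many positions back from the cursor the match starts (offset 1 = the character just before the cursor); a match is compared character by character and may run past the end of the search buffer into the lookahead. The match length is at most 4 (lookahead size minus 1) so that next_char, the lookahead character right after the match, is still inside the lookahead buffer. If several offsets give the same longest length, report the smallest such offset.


Try each offset into the search buffer:
  offset=1 (pos 3, char 'a'): match length 0
  offset=2 (pos 2, char 'd'): match length 1
  offset=3 (pos 1, char 'd'): match length 3
  offset=4 (pos 0, char 'd'): match length 2
Longest match has length 3 at offset 3.
next_char = character at position 4 + 3 = 7 -> 'f'

Best match: offset=3, length=3 (matching 'dda' starting at position 1)
LZ77 triple: (3, 3, 'f')


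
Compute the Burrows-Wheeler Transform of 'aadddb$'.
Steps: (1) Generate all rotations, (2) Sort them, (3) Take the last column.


Rotations (sorted):
  0: $aadddb -> last char: b
  1: aadddb$ -> last char: $
  2: adddb$a -> last char: a
  3: b$aaddd -> last char: d
  4: db$aadd -> last char: d
  5: ddb$aad -> last char: d
  6: dddb$aa -> last char: a


BWT = b$addda


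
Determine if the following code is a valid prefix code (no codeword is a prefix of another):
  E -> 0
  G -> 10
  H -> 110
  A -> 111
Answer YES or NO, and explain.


Checking each pair (does one codeword prefix another?):
  E='0' vs G='10': no prefix
  E='0' vs H='110': no prefix
  E='0' vs A='111': no prefix
  G='10' vs E='0': no prefix
  G='10' vs H='110': no prefix
  G='10' vs A='111': no prefix
  H='110' vs E='0': no prefix
  H='110' vs G='10': no prefix
  H='110' vs A='111': no prefix
  A='111' vs E='0': no prefix
  A='111' vs G='10': no prefix
  A='111' vs H='110': no prefix
No violation found over all pairs.

YES -- this is a valid prefix code. No codeword is a prefix of any other codeword.


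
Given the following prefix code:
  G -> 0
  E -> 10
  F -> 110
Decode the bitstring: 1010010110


Decoding step by step:
Bits 10 -> E
Bits 10 -> E
Bits 0 -> G
Bits 10 -> E
Bits 110 -> F


Decoded message: EEGEF


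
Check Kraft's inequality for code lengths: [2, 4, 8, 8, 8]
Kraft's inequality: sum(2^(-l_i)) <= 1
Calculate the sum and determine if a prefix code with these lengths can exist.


Sum = 2^(-2) + 2^(-4) + 2^(-8) + 2^(-8) + 2^(-8)
    = 0.25 + 0.0625 + 0.00390625 + 0.00390625 + 0.00390625
    = 83/256 = 0.32421875
Since 0.32421875 <= 1, Kraft's inequality IS satisfied.
A prefix code with these lengths CAN exist.

Kraft sum = 0.32421875. Satisfied.


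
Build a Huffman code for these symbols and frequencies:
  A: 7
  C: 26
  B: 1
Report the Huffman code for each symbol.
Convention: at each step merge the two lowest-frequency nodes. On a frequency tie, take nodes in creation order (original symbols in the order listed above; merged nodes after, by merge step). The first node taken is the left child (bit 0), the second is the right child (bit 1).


Huffman tree construction:
Step 1: Merge B(1) + A(7) = 8
Step 2: Merge (B+A)(8) + C(26) = 34
Read each symbol's code off the tree from the root (left child = 0, right child = 1).

Codes:
  A: 01 (length 2)
  C: 1 (length 1)
  B: 00 (length 2)
Average code length: 42/34 = 1.2353 bits/symbol


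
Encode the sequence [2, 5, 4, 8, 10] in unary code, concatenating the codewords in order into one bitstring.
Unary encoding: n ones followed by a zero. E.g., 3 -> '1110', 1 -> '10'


Encode each number as n ones followed by a terminating 0:
  2 -> 110 (3 bits)
  5 -> 111110 (6 bits)
  4 -> 11110 (5 bits)
  8 -> 111111110 (9 bits)
  10 -> 11111111110 (11 bits)
Total length = 3 + 6 + 5 + 9 + 11 = 34 bits.

Unary([2, 5, 4, 8, 10]) = 1101111101111011111111011111111110 (34 bits)


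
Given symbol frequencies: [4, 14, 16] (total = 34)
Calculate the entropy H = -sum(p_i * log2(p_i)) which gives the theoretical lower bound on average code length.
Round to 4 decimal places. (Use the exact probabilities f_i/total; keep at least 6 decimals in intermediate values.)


Per-symbol terms -p_i * log2(p_i) with p_i = f_i/34:
  p = 4/34 = 0.117647: log2(p) = -3.087463, -p*log2(p) = 0.363231
  p = 14/34 = 0.411765: log2(p) = -1.280108, -p*log2(p) = 0.527103
  p = 16/34 = 0.470588: log2(p) = -1.087463, -p*log2(p) = 0.511747
H = 0.363231 + 0.527103 + 0.511747 = 1.402081

H = 1.4021 bits/symbol


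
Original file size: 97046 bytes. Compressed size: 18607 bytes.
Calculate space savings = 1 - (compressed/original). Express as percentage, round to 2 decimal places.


ratio = compressed/original = 18607/97046 = 0.191734
savings = 1 - ratio = 1 - 0.191734 = 0.808266
as a percentage: 0.808266 * 100 = 80.83%

Space savings = 1 - 18607/97046 = 80.83%


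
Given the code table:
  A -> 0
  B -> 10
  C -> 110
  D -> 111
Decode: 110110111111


Decoding:
110 -> C
110 -> C
111 -> D
111 -> D


Result: CCDD


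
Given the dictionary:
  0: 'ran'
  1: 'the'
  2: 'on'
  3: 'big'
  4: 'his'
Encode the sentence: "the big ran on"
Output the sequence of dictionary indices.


Look up each word in the dictionary:
  'the' -> 1
  'big' -> 3
  'ran' -> 0
  'on' -> 2

Encoded: [1, 3, 0, 2]


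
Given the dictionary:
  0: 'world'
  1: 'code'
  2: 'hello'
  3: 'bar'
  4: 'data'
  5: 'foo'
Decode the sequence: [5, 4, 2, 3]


Look up each index in the dictionary:
  5 -> 'foo'
  4 -> 'data'
  2 -> 'hello'
  3 -> 'bar'

Decoded: "foo data hello bar"


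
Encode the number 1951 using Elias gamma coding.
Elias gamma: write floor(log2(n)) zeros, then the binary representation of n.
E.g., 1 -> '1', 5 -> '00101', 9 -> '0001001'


num_bits = floor(log2(1951)) + 1 = 11
leading_zeros = num_bits - 1 = 10
binary(1951) = 11110011111

Elias gamma(1951) = '0000000000' + '11110011111' = 000000000011110011111 (21 bits)


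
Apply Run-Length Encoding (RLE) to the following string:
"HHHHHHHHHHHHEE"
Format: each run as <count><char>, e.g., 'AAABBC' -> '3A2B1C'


Scanning runs left to right:
  i=0: run of 'H' x 12 -> '12H'
  i=12: run of 'E' x 2 -> '2E'

RLE = 12H2E


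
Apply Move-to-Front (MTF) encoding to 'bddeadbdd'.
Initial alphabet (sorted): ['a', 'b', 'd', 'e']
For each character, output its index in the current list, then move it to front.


MTF encoding:
'b': index 1 in ['a', 'b', 'd', 'e'] -> ['b', 'a', 'd', 'e']
'd': index 2 in ['b', 'a', 'd', 'e'] -> ['d', 'b', 'a', 'e']
'd': index 0 in ['d', 'b', 'a', 'e'] -> ['d', 'b', 'a', 'e']
'e': index 3 in ['d', 'b', 'a', 'e'] -> ['e', 'd', 'b', 'a']
'a': index 3 in ['e', 'd', 'b', 'a'] -> ['a', 'e', 'd', 'b']
'd': index 2 in ['a', 'e', 'd', 'b'] -> ['d', 'a', 'e', 'b']
'b': index 3 in ['d', 'a', 'e', 'b'] -> ['b', 'd', 'a', 'e']
'd': index 1 in ['b', 'd', 'a', 'e'] -> ['d', 'b', 'a', 'e']
'd': index 0 in ['d', 'b', 'a', 'e'] -> ['d', 'b', 'a', 'e']


Output: [1, 2, 0, 3, 3, 2, 3, 1, 0]


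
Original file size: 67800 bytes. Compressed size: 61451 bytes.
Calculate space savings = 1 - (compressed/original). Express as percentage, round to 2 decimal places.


ratio = compressed/original = 61451/67800 = 0.906357
savings = 1 - ratio = 1 - 0.906357 = 0.093643
as a percentage: 0.093643 * 100 = 9.36%

Space savings = 1 - 61451/67800 = 9.36%


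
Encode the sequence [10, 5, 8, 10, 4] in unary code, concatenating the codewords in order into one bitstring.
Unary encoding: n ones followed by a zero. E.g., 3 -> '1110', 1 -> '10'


Encode each number as n ones followed by a terminating 0:
  10 -> 11111111110 (11 bits)
  5 -> 111110 (6 bits)
  8 -> 111111110 (9 bits)
  10 -> 11111111110 (11 bits)
  4 -> 11110 (5 bits)
Total length = 11 + 6 + 9 + 11 + 5 = 42 bits.

Unary([10, 5, 8, 10, 4]) = 111111111101111101111111101111111111011110 (42 bits)


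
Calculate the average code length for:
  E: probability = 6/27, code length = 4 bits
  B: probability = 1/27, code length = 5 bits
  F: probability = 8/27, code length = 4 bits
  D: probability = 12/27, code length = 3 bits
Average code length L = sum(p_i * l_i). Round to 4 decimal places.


Weighted contributions p_i * l_i:
  E: (6/27) * 4 = 24/27
  B: (1/27) * 5 = 5/27
  F: (8/27) * 4 = 32/27
  D: (12/27) * 3 = 36/27
Sum = (24 + 5 + 32 + 36)/27 = 97/27

L = 97/27 = 3.5926 bits/symbol


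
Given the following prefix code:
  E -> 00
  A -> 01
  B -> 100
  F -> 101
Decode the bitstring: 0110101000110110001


Decoding step by step:
Bits 01 -> A
Bits 101 -> F
Bits 01 -> A
Bits 00 -> E
Bits 01 -> A
Bits 101 -> F
Bits 100 -> B
Bits 01 -> A


Decoded message: AFAEAFBA


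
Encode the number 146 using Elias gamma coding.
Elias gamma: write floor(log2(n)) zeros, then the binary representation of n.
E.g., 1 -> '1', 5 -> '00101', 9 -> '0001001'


num_bits = floor(log2(146)) + 1 = 8
leading_zeros = num_bits - 1 = 7
binary(146) = 10010010

Elias gamma(146) = '0000000' + '10010010' = 000000010010010 (15 bits)


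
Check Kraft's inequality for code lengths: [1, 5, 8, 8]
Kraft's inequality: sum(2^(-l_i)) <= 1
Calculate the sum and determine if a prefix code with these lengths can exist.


Sum = 2^(-1) + 2^(-5) + 2^(-8) + 2^(-8)
    = 0.5 + 0.03125 + 0.00390625 + 0.00390625
    = 138/256 = 0.5390625
Since 0.5390625 <= 1, Kraft's inequality IS satisfied.
A prefix code with these lengths CAN exist.

Kraft sum = 0.5390625. Satisfied.


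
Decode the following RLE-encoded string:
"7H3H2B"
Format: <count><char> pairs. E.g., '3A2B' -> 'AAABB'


Expanding each <count><char> pair:
  7H -> 'HHHHHHH'
  3H -> 'HHH'
  2B -> 'BB'

Decoded = HHHHHHHHHHBB


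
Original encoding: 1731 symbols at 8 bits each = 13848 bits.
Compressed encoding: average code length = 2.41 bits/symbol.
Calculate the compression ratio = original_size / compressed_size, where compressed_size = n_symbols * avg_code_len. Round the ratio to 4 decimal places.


original_size = n_symbols * orig_bits = 1731 * 8 = 13848 bits
compressed_size = n_symbols * avg_code_len = 1731 * 2.41 = 4171.71 bits
ratio = original_size / compressed_size = 13848 / 4171.71 = 3.3195

Compression ratio = 3.3195


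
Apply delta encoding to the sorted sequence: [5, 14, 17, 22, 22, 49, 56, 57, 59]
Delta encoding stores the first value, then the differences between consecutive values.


First value: 5
Deltas:
  14 - 5 = 9
  17 - 14 = 3
  22 - 17 = 5
  22 - 22 = 0
  49 - 22 = 27
  56 - 49 = 7
  57 - 56 = 1
  59 - 57 = 2


Delta encoded: [5, 9, 3, 5, 0, 27, 7, 1, 2]


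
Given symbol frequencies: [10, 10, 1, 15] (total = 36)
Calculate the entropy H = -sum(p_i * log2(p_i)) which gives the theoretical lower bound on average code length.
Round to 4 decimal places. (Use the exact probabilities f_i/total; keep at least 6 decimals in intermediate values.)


Per-symbol terms -p_i * log2(p_i) with p_i = f_i/36:
  p = 10/36 = 0.277778: log2(p) = -1.847997, -p*log2(p) = 0.513332
  p = 10/36 = 0.277778: log2(p) = -1.847997, -p*log2(p) = 0.513332
  p = 1/36 = 0.027778: log2(p) = -5.169925, -p*log2(p) = 0.143609
  p = 15/36 = 0.416667: log2(p) = -1.263034, -p*log2(p) = 0.526264
H = 0.513332 + 0.513332 + 0.143609 + 0.526264 = 1.696537

H = 1.6965 bits/symbol


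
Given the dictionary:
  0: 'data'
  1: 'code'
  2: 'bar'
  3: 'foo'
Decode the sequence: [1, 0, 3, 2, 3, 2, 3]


Look up each index in the dictionary:
  1 -> 'code'
  0 -> 'data'
  3 -> 'foo'
  2 -> 'bar'
  3 -> 'foo'
  2 -> 'bar'
  3 -> 'foo'

Decoded: "code data foo bar foo bar foo"


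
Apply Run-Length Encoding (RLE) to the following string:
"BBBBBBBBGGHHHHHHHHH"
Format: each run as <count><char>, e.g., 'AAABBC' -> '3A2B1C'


Scanning runs left to right:
  i=0: run of 'B' x 8 -> '8B'
  i=8: run of 'G' x 2 -> '2G'
  i=10: run of 'H' x 9 -> '9H'

RLE = 8B2G9H


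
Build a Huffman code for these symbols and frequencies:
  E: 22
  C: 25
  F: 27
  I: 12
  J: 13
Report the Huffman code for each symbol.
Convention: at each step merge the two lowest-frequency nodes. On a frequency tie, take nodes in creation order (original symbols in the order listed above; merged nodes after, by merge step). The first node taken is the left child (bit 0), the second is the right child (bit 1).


Huffman tree construction:
Step 1: Merge I(12) + J(13) = 25
Step 2: Merge E(22) + C(25) = 47
Step 3: Merge (I+J)(25) + F(27) = 52
Step 4: Merge (E+C)(47) + ((I+J)+F)(52) = 99
Read each symbol's code off the tree from the root (left child = 0, right child = 1).

Codes:
  E: 00 (length 2)
  C: 01 (length 2)
  F: 11 (length 2)
  I: 100 (length 3)
  J: 101 (length 3)
Average code length: 223/99 = 2.2525 bits/symbol


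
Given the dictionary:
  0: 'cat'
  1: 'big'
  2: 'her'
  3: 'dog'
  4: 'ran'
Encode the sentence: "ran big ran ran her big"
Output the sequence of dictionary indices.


Look up each word in the dictionary:
  'ran' -> 4
  'big' -> 1
  'ran' -> 4
  'ran' -> 4
  'her' -> 2
  'big' -> 1

Encoded: [4, 1, 4, 4, 2, 1]


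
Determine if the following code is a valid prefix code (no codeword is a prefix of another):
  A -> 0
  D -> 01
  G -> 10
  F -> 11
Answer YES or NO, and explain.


Checking each pair (does one codeword prefix another?):
  A='0' vs D='01': prefix -- VIOLATION

NO -- this is NOT a valid prefix code. A (0) is a prefix of D (01).


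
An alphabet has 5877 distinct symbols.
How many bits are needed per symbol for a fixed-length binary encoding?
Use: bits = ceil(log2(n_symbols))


log2(5877) = 12.5209
Bracket: 2^12 = 4096 < 5877 <= 2^13 = 8192
So ceil(log2(5877)) = 13

bits = ceil(log2(5877)) = ceil(12.5209) = 13 bits


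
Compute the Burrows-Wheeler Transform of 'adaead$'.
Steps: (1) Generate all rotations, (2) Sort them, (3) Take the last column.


Rotations (sorted):
  0: $adaead -> last char: d
  1: ad$adae -> last char: e
  2: adaead$ -> last char: $
  3: aead$ad -> last char: d
  4: d$adaea -> last char: a
  5: daead$a -> last char: a
  6: ead$ada -> last char: a


BWT = de$daaa


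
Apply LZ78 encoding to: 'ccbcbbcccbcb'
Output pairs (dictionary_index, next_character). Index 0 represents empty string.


LZ78 encoding steps:
Dictionary: {0: ''}
Step 1: w='' (idx 0), next='c' -> output (0, 'c'), add 'c' as idx 1
Step 2: w='c' (idx 1), next='b' -> output (1, 'b'), add 'cb' as idx 2
Step 3: w='cb' (idx 2), next='b' -> output (2, 'b'), add 'cbb' as idx 3
Step 4: w='c' (idx 1), next='c' -> output (1, 'c'), add 'cc' as idx 4
Step 5: w='cb' (idx 2), next='c' -> output (2, 'c'), add 'cbc' as idx 5
Step 6: w='' (idx 0), next='b' -> output (0, 'b'), add 'b' as idx 6


Encoded: [(0, 'c'), (1, 'b'), (2, 'b'), (1, 'c'), (2, 'c'), (0, 'b')]


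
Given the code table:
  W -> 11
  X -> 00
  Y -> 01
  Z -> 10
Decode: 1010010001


Decoding:
10 -> Z
10 -> Z
01 -> Y
00 -> X
01 -> Y


Result: ZZYXY


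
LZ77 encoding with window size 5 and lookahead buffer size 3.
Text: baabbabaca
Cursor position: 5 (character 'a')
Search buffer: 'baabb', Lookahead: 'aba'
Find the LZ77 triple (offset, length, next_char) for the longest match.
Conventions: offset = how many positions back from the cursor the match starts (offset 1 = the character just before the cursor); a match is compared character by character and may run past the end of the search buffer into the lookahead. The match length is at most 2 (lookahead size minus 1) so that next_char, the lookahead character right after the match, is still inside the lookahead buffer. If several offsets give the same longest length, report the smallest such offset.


Try each offset into the search buffer:
  offset=1 (pos 4, char 'b'): match length 0
  offset=2 (pos 3, char 'b'): match length 0
  offset=3 (pos 2, char 'a'): match length 2
  offset=4 (pos 1, char 'a'): match length 1
  offset=5 (pos 0, char 'b'): match length 0
Longest match has length 2 at offset 3.
next_char = character at position 5 + 2 = 7 -> 'a'

Best match: offset=3, length=2 (matching 'ab' starting at position 2)
LZ77 triple: (3, 2, 'a')


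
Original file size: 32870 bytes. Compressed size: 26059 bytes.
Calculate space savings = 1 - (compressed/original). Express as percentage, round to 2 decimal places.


ratio = compressed/original = 26059/32870 = 0.79279
savings = 1 - ratio = 1 - 0.79279 = 0.20721
as a percentage: 0.20721 * 100 = 20.72%

Space savings = 1 - 26059/32870 = 20.72%


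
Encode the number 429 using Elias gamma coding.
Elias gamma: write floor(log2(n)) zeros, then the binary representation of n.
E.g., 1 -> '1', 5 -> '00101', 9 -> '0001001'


num_bits = floor(log2(429)) + 1 = 9
leading_zeros = num_bits - 1 = 8
binary(429) = 110101101

Elias gamma(429) = '00000000' + '110101101' = 00000000110101101 (17 bits)


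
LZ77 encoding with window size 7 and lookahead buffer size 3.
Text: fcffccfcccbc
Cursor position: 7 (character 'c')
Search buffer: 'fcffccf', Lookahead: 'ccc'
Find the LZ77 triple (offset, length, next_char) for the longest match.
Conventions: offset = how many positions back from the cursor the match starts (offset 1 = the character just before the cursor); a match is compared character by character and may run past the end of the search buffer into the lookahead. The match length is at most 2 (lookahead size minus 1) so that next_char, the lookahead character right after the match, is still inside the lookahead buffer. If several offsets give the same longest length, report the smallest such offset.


Try each offset into the search buffer:
  offset=1 (pos 6, char 'f'): match length 0
  offset=2 (pos 5, char 'c'): match length 1
  offset=3 (pos 4, char 'c'): match length 2
  offset=4 (pos 3, char 'f'): match length 0
  offset=5 (pos 2, char 'f'): match length 0
  offset=6 (pos 1, char 'c'): match length 1
  offset=7 (pos 0, char 'f'): match length 0
Longest match has length 2 at offset 3.
next_char = character at position 7 + 2 = 9 -> 'c'

Best match: offset=3, length=2 (matching 'cc' starting at position 4)
LZ77 triple: (3, 2, 'c')


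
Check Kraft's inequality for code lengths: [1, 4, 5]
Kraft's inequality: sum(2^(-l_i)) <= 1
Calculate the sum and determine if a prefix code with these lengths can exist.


Sum = 2^(-1) + 2^(-4) + 2^(-5)
    = 0.5 + 0.0625 + 0.03125
    = 19/32 = 0.59375
Since 0.59375 <= 1, Kraft's inequality IS satisfied.
A prefix code with these lengths CAN exist.

Kraft sum = 0.59375. Satisfied.


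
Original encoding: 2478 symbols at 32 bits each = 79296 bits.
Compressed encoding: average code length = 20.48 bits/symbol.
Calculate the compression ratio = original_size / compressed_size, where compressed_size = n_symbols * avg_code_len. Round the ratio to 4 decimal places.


original_size = n_symbols * orig_bits = 2478 * 32 = 79296 bits
compressed_size = n_symbols * avg_code_len = 2478 * 20.48 = 50749.44 bits
ratio = original_size / compressed_size = 79296 / 50749.44 = 1.5625

Compression ratio = 1.5625


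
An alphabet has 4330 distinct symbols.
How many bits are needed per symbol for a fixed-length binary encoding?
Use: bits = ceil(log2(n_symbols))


log2(4330) = 12.0802
Bracket: 2^12 = 4096 < 4330 <= 2^13 = 8192
So ceil(log2(4330)) = 13

bits = ceil(log2(4330)) = ceil(12.0802) = 13 bits


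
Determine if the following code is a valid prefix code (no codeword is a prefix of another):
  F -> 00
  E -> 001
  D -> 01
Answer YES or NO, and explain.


Checking each pair (does one codeword prefix another?):
  F='00' vs E='001': prefix -- VIOLATION

NO -- this is NOT a valid prefix code. F (00) is a prefix of E (001).


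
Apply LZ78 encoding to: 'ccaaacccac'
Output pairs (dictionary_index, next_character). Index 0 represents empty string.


LZ78 encoding steps:
Dictionary: {0: ''}
Step 1: w='' (idx 0), next='c' -> output (0, 'c'), add 'c' as idx 1
Step 2: w='c' (idx 1), next='a' -> output (1, 'a'), add 'ca' as idx 2
Step 3: w='' (idx 0), next='a' -> output (0, 'a'), add 'a' as idx 3
Step 4: w='a' (idx 3), next='c' -> output (3, 'c'), add 'ac' as idx 4
Step 5: w='c' (idx 1), next='c' -> output (1, 'c'), add 'cc' as idx 5
Step 6: w='ac' (idx 4), end of input -> output (4, '')


Encoded: [(0, 'c'), (1, 'a'), (0, 'a'), (3, 'c'), (1, 'c'), (4, '')]


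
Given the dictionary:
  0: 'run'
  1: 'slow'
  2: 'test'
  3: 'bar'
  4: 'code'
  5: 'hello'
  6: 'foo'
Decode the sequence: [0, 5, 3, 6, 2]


Look up each index in the dictionary:
  0 -> 'run'
  5 -> 'hello'
  3 -> 'bar'
  6 -> 'foo'
  2 -> 'test'

Decoded: "run hello bar foo test"


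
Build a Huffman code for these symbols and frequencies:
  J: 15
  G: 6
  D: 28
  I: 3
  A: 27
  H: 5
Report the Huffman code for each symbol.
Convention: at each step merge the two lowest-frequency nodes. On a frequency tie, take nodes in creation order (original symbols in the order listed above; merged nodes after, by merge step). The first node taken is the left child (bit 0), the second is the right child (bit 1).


Huffman tree construction:
Step 1: Merge I(3) + H(5) = 8
Step 2: Merge G(6) + (I+H)(8) = 14
Step 3: Merge (G+(I+H))(14) + J(15) = 29
Step 4: Merge A(27) + D(28) = 55
Step 5: Merge ((G+(I+H))+J)(29) + (A+D)(55) = 84
Read each symbol's code off the tree from the root (left child = 0, right child = 1).

Codes:
  J: 01 (length 2)
  G: 000 (length 3)
  D: 11 (length 2)
  I: 0010 (length 4)
  A: 10 (length 2)
  H: 0011 (length 4)
Average code length: 190/84 = 2.2619 bits/symbol


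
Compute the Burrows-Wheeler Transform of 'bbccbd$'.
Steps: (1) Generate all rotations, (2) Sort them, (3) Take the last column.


Rotations (sorted):
  0: $bbccbd -> last char: d
  1: bbccbd$ -> last char: $
  2: bccbd$b -> last char: b
  3: bd$bbcc -> last char: c
  4: cbd$bbc -> last char: c
  5: ccbd$bb -> last char: b
  6: d$bbccb -> last char: b


BWT = d$bccbb


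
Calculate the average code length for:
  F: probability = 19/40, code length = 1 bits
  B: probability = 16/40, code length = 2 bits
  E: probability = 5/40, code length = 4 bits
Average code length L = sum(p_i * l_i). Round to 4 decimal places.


Weighted contributions p_i * l_i:
  F: (19/40) * 1 = 19/40
  B: (16/40) * 2 = 32/40
  E: (5/40) * 4 = 20/40
Sum = (19 + 32 + 20)/40 = 71/40

L = 71/40 = 1.7750 bits/symbol


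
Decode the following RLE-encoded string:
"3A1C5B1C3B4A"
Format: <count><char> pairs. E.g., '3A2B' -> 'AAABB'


Expanding each <count><char> pair:
  3A -> 'AAA'
  1C -> 'C'
  5B -> 'BBBBB'
  1C -> 'C'
  3B -> 'BBB'
  4A -> 'AAAA'

Decoded = AAACBBBBBCBBBAAAA


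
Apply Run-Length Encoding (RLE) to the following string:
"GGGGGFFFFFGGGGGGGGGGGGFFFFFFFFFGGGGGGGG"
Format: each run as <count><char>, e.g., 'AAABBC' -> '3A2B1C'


Scanning runs left to right:
  i=0: run of 'G' x 5 -> '5G'
  i=5: run of 'F' x 5 -> '5F'
  i=10: run of 'G' x 12 -> '12G'
  i=22: run of 'F' x 9 -> '9F'
  i=31: run of 'G' x 8 -> '8G'

RLE = 5G5F12G9F8G


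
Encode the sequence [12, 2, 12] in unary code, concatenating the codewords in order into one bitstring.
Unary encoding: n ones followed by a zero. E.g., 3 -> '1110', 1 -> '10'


Encode each number as n ones followed by a terminating 0:
  12 -> 1111111111110 (13 bits)
  2 -> 110 (3 bits)
  12 -> 1111111111110 (13 bits)
Total length = 13 + 3 + 13 = 29 bits.

Unary([12, 2, 12]) = 11111111111101101111111111110 (29 bits)


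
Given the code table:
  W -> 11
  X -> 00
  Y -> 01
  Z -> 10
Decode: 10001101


Decoding:
10 -> Z
00 -> X
11 -> W
01 -> Y


Result: ZXWY


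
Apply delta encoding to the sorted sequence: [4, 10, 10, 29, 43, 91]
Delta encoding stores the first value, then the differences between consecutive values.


First value: 4
Deltas:
  10 - 4 = 6
  10 - 10 = 0
  29 - 10 = 19
  43 - 29 = 14
  91 - 43 = 48


Delta encoded: [4, 6, 0, 19, 14, 48]


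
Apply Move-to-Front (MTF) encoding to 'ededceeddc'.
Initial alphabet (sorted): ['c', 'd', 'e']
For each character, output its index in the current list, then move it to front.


MTF encoding:
'e': index 2 in ['c', 'd', 'e'] -> ['e', 'c', 'd']
'd': index 2 in ['e', 'c', 'd'] -> ['d', 'e', 'c']
'e': index 1 in ['d', 'e', 'c'] -> ['e', 'd', 'c']
'd': index 1 in ['e', 'd', 'c'] -> ['d', 'e', 'c']
'c': index 2 in ['d', 'e', 'c'] -> ['c', 'd', 'e']
'e': index 2 in ['c', 'd', 'e'] -> ['e', 'c', 'd']
'e': index 0 in ['e', 'c', 'd'] -> ['e', 'c', 'd']
'd': index 2 in ['e', 'c', 'd'] -> ['d', 'e', 'c']
'd': index 0 in ['d', 'e', 'c'] -> ['d', 'e', 'c']
'c': index 2 in ['d', 'e', 'c'] -> ['c', 'd', 'e']


Output: [2, 2, 1, 1, 2, 2, 0, 2, 0, 2]


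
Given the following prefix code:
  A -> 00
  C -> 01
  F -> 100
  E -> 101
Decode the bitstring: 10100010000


Decoding step by step:
Bits 101 -> E
Bits 00 -> A
Bits 01 -> C
Bits 00 -> A
Bits 00 -> A


Decoded message: EACAA


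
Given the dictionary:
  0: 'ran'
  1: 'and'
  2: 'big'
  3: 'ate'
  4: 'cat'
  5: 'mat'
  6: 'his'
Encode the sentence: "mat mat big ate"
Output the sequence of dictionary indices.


Look up each word in the dictionary:
  'mat' -> 5
  'mat' -> 5
  'big' -> 2
  'ate' -> 3

Encoded: [5, 5, 2, 3]


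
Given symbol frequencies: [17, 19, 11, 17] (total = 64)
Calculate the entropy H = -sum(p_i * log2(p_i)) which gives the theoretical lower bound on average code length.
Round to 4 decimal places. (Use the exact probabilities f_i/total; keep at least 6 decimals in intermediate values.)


Per-symbol terms -p_i * log2(p_i) with p_i = f_i/64:
  p = 17/64 = 0.265625: log2(p) = -1.912537, -p*log2(p) = 0.508018
  p = 19/64 = 0.296875: log2(p) = -1.752072, -p*log2(p) = 0.520147
  p = 11/64 = 0.171875: log2(p) = -2.540568, -p*log2(p) = 0.436660
  p = 17/64 = 0.265625: log2(p) = -1.912537, -p*log2(p) = 0.508018
H = 0.508018 + 0.520147 + 0.436660 + 0.508018 = 1.972843

H = 1.9728 bits/symbol


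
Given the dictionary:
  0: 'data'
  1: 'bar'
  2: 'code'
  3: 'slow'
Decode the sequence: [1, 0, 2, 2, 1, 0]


Look up each index in the dictionary:
  1 -> 'bar'
  0 -> 'data'
  2 -> 'code'
  2 -> 'code'
  1 -> 'bar'
  0 -> 'data'

Decoded: "bar data code code bar data"


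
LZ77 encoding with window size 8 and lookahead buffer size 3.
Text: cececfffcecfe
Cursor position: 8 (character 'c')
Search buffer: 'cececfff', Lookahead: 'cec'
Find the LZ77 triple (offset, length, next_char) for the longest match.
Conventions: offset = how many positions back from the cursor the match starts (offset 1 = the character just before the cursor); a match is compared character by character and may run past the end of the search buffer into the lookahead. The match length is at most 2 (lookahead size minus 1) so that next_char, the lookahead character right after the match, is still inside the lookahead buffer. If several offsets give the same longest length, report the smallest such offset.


Try each offset into the search buffer:
  offset=1 (pos 7, char 'f'): match length 0
  offset=2 (pos 6, char 'f'): match length 0
  offset=3 (pos 5, char 'f'): match length 0
  offset=4 (pos 4, char 'c'): match length 1
  offset=5 (pos 3, char 'e'): match length 0
  offset=6 (pos 2, char 'c'): match length 2
  offset=7 (pos 1, char 'e'): match length 0
  offset=8 (pos 0, char 'c'): match length 2
Longest match has length 2, found at offsets 6, 8; take the smallest, offset 6.
next_char = character at position 8 + 2 = 10 -> 'c'

Best match: offset=6, length=2 (matching 'ce' starting at position 2)
LZ77 triple: (6, 2, 'c')


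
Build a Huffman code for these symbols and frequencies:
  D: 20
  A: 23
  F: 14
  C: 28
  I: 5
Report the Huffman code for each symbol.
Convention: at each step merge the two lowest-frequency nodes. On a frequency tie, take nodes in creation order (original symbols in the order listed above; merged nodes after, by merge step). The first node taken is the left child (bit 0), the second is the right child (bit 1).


Huffman tree construction:
Step 1: Merge I(5) + F(14) = 19
Step 2: Merge (I+F)(19) + D(20) = 39
Step 3: Merge A(23) + C(28) = 51
Step 4: Merge ((I+F)+D)(39) + (A+C)(51) = 90
Read each symbol's code off the tree from the root (left child = 0, right child = 1).

Codes:
  D: 01 (length 2)
  A: 10 (length 2)
  F: 001 (length 3)
  C: 11 (length 2)
  I: 000 (length 3)
Average code length: 199/90 = 2.2111 bits/symbol


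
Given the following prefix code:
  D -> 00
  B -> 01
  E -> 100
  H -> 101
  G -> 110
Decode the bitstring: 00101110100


Decoding step by step:
Bits 00 -> D
Bits 101 -> H
Bits 110 -> G
Bits 100 -> E


Decoded message: DHGE


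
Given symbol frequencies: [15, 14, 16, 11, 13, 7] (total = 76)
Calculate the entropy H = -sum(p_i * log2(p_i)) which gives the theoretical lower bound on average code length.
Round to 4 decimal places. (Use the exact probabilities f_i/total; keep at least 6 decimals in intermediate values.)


Per-symbol terms -p_i * log2(p_i) with p_i = f_i/76:
  p = 15/76 = 0.197368: log2(p) = -2.341037, -p*log2(p) = 0.462047
  p = 14/76 = 0.184211: log2(p) = -2.440573, -p*log2(p) = 0.449579
  p = 16/76 = 0.210526: log2(p) = -2.247928, -p*log2(p) = 0.473248
  p = 11/76 = 0.144737: log2(p) = -2.788496, -p*log2(p) = 0.403598
  p = 13/76 = 0.171053: log2(p) = -2.547488, -p*log2(p) = 0.435754
  p = 7/76 = 0.092105: log2(p) = -3.440573, -p*log2(p) = 0.316895
H = 0.462047 + 0.449579 + 0.473248 + 0.403598 + 0.435754 + 0.316895 = 2.541121

H = 2.5411 bits/symbol


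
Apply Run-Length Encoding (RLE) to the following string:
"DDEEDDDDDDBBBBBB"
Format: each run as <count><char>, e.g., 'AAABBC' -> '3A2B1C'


Scanning runs left to right:
  i=0: run of 'D' x 2 -> '2D'
  i=2: run of 'E' x 2 -> '2E'
  i=4: run of 'D' x 6 -> '6D'
  i=10: run of 'B' x 6 -> '6B'

RLE = 2D2E6D6B


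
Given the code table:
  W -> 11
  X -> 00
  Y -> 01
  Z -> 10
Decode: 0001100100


Decoding:
00 -> X
01 -> Y
10 -> Z
01 -> Y
00 -> X


Result: XYZYX


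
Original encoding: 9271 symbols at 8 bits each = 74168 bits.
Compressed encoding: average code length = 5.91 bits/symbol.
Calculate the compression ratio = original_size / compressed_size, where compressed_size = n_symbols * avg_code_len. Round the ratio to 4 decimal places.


original_size = n_symbols * orig_bits = 9271 * 8 = 74168 bits
compressed_size = n_symbols * avg_code_len = 9271 * 5.91 = 54791.61 bits
ratio = original_size / compressed_size = 74168 / 54791.61 = 1.3536

Compression ratio = 1.3536
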